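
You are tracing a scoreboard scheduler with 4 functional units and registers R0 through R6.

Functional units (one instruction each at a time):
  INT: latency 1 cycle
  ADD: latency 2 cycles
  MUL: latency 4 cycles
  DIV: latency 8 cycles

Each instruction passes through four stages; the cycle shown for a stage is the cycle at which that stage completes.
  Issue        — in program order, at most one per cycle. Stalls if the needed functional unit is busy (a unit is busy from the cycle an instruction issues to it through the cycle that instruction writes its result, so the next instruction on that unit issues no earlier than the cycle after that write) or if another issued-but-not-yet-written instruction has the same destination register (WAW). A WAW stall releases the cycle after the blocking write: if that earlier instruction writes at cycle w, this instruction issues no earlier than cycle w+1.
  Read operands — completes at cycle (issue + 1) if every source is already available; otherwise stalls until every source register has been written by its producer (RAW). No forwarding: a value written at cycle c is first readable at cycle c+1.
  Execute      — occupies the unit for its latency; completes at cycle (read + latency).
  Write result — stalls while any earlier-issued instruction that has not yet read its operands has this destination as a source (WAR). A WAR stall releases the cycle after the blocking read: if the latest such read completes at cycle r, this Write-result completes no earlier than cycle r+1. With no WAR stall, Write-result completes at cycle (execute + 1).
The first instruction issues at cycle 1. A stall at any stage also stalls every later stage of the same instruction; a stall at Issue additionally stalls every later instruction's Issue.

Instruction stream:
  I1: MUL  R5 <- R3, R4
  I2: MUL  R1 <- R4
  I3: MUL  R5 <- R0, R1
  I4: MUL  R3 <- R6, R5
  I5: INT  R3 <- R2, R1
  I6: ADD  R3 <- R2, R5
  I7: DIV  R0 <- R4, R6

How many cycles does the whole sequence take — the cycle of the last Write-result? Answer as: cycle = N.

I1  is:1  ro:2  ex:6  wr:7
I2  is:8  ro:9  ex:13  wr:14  — struct: MUL busy until I1 writes@7
I3  is:15  ro:16  ex:20  wr:21  — struct: MUL busy until I2 writes@14
I4  is:22  ro:23  ex:27  wr:28  — struct: MUL busy until I3 writes@21
I5  is:29  ro:30  ex:31  wr:32  — WAW R3: wait I4 write@28
I6  is:33  ro:34  ex:36  wr:37  — WAW R3: wait I5 write@32
I7  is:34  ro:35  ex:43  wr:44

cycle = 44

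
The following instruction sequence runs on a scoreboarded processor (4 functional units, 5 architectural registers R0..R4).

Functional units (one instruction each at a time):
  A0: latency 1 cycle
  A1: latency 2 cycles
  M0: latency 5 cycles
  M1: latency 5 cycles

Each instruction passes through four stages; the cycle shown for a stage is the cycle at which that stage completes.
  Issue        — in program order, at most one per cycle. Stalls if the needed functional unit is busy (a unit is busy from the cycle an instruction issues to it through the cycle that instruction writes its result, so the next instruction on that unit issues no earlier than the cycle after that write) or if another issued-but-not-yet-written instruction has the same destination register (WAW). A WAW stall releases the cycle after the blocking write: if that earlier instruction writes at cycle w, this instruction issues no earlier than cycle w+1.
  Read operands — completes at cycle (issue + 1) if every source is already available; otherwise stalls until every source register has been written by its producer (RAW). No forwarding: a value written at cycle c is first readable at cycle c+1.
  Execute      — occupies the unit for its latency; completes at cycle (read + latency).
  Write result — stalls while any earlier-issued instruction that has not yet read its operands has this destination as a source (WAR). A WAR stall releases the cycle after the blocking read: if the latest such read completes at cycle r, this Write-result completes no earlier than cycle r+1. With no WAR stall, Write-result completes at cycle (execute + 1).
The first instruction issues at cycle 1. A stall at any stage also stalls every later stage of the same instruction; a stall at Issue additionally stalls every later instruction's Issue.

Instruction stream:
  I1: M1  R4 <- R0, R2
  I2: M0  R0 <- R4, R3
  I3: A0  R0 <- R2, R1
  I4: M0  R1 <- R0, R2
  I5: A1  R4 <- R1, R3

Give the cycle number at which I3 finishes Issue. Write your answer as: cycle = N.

cycle = 16

  I1 | 1 | 2 | 7 | 8
  I2 | 2 | 9 | 14 | 15   RAW R4: wait I1 write@8
  I3 | 16 | 17 | 18 | 19   WAW R0: wait I2 write@15
  I4 | 17 | 20 | 25 | 26   RAW R0: wait I3 write@19
  I5 | 18 | 27 | 29 | 30   RAW R1: wait I4 write@26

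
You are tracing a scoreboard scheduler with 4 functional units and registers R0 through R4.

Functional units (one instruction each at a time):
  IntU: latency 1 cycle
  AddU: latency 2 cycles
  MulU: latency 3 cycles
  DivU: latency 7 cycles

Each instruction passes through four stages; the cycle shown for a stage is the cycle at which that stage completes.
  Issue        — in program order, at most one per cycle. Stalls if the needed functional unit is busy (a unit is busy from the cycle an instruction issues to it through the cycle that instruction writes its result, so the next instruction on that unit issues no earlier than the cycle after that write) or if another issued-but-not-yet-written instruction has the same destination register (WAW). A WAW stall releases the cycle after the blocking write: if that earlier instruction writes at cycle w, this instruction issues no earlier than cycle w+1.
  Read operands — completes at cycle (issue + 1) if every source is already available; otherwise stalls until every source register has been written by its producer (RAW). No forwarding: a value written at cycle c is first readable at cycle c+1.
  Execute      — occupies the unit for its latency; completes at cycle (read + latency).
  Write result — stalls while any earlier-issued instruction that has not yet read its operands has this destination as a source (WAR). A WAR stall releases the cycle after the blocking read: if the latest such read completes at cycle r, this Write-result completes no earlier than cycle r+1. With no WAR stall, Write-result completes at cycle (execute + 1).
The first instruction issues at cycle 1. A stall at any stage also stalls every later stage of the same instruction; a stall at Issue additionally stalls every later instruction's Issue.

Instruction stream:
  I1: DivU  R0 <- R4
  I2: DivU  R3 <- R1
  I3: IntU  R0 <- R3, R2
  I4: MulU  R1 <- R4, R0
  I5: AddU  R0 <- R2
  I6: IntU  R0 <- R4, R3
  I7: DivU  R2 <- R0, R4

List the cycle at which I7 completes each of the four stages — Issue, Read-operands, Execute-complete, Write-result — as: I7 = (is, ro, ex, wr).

I7 = (30, 33, 40, 41)

cycle 1: I1→DivU
cycle 2: I1 RO
cycle 9: I1 EX
cycle 10: I1 WR R0
cycle 11: I2→DivU
cycle 12: I2 RO; I3→IntU
cycle 13: I4→MulU
cycle 19: I2 EX
cycle 20: I2 WR R3
cycle 21: I3 RO
cycle 22: I3 EX
cycle 23: I3 WR R0
cycle 24: I4 RO; I5→AddU
cycle 25: I5 RO
cycle 27: I4 EX; I5 EX
cycle 28: I4 WR R1; I5 WR R0
cycle 29: I6→IntU
cycle 30: I6 RO; I7→DivU
cycle 31: I6 EX
cycle 32: I6 WR R0
cycle 33: I7 RO
cycle 40: I7 EX
cycle 41: I7 WR R2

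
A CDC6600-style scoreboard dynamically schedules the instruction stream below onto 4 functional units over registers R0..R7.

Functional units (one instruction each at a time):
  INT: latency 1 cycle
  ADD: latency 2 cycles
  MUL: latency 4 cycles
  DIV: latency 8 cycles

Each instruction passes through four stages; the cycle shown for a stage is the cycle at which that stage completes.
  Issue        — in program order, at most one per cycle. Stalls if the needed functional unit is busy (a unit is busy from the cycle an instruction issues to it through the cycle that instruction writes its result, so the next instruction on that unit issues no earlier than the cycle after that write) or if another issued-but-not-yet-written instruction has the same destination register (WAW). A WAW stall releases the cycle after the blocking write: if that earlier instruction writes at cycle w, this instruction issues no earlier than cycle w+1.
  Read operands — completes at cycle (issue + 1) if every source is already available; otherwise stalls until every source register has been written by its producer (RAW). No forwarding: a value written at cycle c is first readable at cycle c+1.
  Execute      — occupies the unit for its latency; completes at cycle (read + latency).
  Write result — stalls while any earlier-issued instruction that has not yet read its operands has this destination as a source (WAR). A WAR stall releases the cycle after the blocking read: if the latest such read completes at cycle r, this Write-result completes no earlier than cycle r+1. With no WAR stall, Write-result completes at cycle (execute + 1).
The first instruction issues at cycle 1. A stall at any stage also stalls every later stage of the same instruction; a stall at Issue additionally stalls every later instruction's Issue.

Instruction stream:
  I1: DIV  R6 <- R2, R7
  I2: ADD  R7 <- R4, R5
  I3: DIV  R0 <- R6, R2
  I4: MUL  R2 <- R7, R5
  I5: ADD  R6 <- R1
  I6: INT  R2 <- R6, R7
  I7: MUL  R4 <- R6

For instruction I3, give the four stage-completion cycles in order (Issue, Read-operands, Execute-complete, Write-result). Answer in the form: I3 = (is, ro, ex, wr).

I3 = (12, 13, 21, 22)

  I1 | 1 | 2 | 10 | 11
  I2 | 2 | 3 | 5 | 6
  I3 | 12 | 13 | 21 | 22   struct: DIV busy until I1 writes@11
  I4 | 13 | 14 | 18 | 19
  I5 | 14 | 15 | 17 | 18
  I6 | 20 | 21 | 22 | 23   WAW R2: wait I4 write@19
  I7 | 21 | 22 | 26 | 27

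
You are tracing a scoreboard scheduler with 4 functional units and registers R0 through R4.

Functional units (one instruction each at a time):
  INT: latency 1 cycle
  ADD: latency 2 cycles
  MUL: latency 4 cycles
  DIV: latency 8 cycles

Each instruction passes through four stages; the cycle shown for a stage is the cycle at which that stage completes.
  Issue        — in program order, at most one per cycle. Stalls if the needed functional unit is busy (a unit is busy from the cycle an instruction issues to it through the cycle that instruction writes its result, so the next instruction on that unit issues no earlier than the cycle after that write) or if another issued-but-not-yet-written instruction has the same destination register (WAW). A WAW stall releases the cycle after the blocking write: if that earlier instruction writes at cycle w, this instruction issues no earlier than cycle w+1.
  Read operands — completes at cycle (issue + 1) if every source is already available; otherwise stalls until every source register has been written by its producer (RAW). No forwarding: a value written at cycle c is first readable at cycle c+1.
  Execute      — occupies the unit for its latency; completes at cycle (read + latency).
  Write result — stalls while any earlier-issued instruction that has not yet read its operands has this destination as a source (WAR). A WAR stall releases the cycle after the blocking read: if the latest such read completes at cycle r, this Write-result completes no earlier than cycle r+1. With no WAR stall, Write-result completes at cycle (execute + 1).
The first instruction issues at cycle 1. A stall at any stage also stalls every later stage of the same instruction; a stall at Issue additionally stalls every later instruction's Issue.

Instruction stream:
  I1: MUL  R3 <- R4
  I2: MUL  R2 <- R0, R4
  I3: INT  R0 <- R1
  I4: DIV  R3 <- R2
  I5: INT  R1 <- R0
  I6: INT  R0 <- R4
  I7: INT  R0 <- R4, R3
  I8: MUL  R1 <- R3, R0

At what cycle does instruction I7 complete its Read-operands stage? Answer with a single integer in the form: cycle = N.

cycle = 25

  I1 | 1 | 2 | 6 | 7
  I2 | 8 | 9 | 13 | 14   struct: MUL busy until I1 writes@7
  I3 | 9 | 10 | 11 | 12
  I4 | 10 | 15 | 23 | 24   RAW R2: wait I2 write@14
  I5 | 13 | 14 | 15 | 16   struct: INT busy until I3 writes@12
  I6 | 17 | 18 | 19 | 20   struct: INT busy until I5 writes@16
  I7 | 21 | 25 | 26 | 27   struct: INT busy until I6 writes@20 · RAW R3: wait I4 write@24
  I8 | 22 | 28 | 32 | 33   RAW R0: wait I7 write@27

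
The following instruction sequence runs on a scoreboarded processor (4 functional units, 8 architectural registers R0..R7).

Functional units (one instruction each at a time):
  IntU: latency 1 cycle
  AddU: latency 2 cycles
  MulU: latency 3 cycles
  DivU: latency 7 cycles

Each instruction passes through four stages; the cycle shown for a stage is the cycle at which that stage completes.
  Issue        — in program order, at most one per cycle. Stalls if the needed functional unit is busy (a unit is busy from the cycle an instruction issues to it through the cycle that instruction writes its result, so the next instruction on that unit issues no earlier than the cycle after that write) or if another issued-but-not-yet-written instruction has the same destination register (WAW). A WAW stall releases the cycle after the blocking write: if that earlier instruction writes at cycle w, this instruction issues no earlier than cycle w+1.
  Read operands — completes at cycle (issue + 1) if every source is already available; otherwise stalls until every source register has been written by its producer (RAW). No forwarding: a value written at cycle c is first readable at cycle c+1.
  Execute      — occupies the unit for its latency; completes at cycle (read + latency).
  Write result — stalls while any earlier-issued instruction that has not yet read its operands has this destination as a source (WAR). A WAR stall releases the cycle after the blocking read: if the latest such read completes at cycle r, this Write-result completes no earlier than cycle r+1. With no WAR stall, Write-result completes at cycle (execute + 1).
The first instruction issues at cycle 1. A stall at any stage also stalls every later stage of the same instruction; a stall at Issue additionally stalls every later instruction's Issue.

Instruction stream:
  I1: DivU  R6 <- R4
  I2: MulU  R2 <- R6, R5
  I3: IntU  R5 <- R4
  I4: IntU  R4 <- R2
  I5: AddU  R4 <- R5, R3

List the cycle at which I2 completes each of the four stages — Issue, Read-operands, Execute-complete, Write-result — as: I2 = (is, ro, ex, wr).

I2 = (2, 11, 14, 15)

[I1] 1/2/9/10
[I2] 2/11/14/15  (RAW R6: wait I1 write@10)
[I3] 3/4/5/12  (WAR R5: wait I2 read@11)
[I4] 13/16/17/18  (struct: IntU busy until I3 writes@12; RAW R2: wait I2 write@15)
[I5] 19/20/22/23  (WAW R4: wait I4 write@18)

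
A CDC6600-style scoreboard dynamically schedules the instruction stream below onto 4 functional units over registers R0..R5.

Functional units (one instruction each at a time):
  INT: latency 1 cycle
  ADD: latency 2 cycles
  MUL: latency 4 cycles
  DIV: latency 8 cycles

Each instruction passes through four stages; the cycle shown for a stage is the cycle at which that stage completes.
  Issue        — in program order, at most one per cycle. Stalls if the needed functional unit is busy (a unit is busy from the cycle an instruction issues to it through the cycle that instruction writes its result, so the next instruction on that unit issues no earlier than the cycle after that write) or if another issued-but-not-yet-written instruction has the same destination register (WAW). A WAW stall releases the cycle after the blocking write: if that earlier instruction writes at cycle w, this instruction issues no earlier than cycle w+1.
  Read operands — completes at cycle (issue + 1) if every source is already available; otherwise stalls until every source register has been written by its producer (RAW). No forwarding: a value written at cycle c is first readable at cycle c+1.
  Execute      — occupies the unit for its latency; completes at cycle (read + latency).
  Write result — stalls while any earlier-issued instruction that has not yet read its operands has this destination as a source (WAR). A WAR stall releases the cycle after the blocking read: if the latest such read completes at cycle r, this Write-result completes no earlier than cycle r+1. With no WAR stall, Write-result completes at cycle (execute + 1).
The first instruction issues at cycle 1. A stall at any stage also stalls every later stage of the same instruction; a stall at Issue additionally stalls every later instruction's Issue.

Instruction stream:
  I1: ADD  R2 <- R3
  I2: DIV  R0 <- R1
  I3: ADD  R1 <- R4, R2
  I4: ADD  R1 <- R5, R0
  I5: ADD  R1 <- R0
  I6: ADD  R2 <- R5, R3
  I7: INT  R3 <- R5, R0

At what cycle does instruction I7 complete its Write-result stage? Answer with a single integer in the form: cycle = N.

cycle = 26

c1: I1 issues→ADD
c2: I1 reads; I2 issues→DIV
c3: I2 reads
c4: I1 exec-done
c5: I1 writes R2
c6: I3 issues→ADD
c7: I3 reads
c9: I3 exec-done
c10: I3 writes R1
c11: I2 exec-done; I4 issues→ADD
c12: I2 writes R0
c13: I4 reads
c15: I4 exec-done
c16: I4 writes R1
c17: I5 issues→ADD
c18: I5 reads
c20: I5 exec-done
c21: I5 writes R1
c22: I6 issues→ADD
c23: I6 reads; I7 issues→INT
c24: I7 reads
c25: I6 exec-done; I7 exec-done
c26: I6 writes R2; I7 writes R3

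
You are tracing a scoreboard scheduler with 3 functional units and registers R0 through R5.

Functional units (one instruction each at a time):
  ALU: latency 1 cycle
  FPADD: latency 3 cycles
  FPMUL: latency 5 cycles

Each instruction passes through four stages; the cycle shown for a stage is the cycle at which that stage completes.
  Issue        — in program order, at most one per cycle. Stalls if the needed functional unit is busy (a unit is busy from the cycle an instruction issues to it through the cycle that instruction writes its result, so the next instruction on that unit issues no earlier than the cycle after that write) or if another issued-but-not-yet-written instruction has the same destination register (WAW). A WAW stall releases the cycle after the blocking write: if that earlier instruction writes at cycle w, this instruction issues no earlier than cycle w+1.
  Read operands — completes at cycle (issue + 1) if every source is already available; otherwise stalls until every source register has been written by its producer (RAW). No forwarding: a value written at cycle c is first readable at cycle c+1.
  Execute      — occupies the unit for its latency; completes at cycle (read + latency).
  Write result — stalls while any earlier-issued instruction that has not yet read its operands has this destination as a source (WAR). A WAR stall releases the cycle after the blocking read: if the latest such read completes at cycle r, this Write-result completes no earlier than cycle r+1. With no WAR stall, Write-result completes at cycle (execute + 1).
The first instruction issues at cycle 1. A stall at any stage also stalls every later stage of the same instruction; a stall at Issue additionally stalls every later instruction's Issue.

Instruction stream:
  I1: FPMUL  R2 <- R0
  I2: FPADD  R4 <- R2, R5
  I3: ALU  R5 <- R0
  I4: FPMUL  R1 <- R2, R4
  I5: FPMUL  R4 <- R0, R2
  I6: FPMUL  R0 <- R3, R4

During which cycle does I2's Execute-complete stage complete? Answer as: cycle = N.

[1] I1→FPMUL
[2] I1 RO · I2→FPADD
[3] I3→ALU
[4] I3 RO
[5] I3 EX
[7] I1 EX
[8] I1 WR R2
[9] I2 RO · I4→FPMUL
[10] I3 WR R5
[12] I2 EX
[13] I2 WR R4
[14] I4 RO
[19] I4 EX
[20] I4 WR R1
[21] I5→FPMUL
[22] I5 RO
[27] I5 EX
[28] I5 WR R4
[29] I6→FPMUL
[30] I6 RO
[35] I6 EX
[36] I6 WR R0

cycle = 12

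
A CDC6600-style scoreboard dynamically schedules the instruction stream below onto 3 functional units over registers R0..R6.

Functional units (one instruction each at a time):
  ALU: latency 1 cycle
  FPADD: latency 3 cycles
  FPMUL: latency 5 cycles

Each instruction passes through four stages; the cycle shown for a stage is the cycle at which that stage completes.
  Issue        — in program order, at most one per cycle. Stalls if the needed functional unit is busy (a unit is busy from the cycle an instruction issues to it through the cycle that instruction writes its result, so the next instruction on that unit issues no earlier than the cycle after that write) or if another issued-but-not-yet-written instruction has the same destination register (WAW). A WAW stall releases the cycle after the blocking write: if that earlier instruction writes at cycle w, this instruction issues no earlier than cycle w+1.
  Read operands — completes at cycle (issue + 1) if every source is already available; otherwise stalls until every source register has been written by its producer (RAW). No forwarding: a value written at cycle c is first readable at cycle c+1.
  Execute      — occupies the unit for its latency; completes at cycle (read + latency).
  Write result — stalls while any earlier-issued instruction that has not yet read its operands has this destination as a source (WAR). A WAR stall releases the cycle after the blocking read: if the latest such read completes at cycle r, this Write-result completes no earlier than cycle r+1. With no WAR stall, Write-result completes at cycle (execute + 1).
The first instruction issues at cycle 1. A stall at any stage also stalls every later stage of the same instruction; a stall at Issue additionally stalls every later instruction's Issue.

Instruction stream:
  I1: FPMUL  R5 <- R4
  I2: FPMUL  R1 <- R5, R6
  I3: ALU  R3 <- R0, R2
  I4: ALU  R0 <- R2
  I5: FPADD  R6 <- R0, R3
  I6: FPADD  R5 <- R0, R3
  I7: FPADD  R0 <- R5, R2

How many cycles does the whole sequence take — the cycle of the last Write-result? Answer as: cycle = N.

[1] issue I1 (FPMUL)
[2] I1 read-ops
[7] I1 finished on FPMUL
[8] I1→R5
[9] issue I2 (FPMUL)
[10] I2 read-ops, issue I3 (ALU)
[11] I3 read-ops
[12] I3 finished on ALU
[13] I3→R3
[14] issue I4 (ALU)
[15] I2 finished on FPMUL, I4 read-ops, issue I5 (FPADD)
[16] I2→R1, I4 finished on ALU
[17] I4→R0
[18] I5 read-ops
[21] I5 finished on FPADD
[22] I5→R6
[23] issue I6 (FPADD)
[24] I6 read-ops
[27] I6 finished on FPADD
[28] I6→R5
[29] issue I7 (FPADD)
[30] I7 read-ops
[33] I7 finished on FPADD
[34] I7→R0

cycle = 34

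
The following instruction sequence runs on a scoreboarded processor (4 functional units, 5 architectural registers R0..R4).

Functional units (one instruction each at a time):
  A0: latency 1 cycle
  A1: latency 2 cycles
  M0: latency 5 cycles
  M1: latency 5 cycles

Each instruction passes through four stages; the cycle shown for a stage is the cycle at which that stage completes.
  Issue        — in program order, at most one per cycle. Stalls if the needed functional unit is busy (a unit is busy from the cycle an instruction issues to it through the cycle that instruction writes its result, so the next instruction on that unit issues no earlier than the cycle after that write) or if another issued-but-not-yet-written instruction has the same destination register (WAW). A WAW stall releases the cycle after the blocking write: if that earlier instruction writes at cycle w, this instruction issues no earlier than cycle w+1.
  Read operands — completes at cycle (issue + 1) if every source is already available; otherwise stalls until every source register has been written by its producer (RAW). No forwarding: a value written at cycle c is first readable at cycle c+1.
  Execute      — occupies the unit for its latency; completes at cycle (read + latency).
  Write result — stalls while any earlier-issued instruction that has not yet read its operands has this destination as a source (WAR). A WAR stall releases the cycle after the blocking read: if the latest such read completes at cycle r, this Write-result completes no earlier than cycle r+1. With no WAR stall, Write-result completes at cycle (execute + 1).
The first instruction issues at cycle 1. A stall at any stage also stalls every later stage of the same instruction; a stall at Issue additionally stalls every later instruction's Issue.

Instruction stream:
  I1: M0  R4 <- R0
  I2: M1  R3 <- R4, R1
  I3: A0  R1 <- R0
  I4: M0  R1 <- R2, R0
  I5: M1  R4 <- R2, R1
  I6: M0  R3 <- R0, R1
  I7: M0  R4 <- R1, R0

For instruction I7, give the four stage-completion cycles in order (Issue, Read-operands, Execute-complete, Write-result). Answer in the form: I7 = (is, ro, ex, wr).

I7 = (27, 28, 33, 34)

  I1 | 1 | 2 | 7 | 8
  I2 | 2 | 9 | 14 | 15   RAW R4: wait I1 write@8
  I3 | 3 | 4 | 5 | 10   WAR R1: wait I2 read@9
  I4 | 11 | 12 | 17 | 18   WAW R1: wait I3 write@10
  I5 | 16 | 19 | 24 | 25   struct: M1 busy until I2 writes@15 · RAW R1: wait I4 write@18
  I6 | 19 | 20 | 25 | 26   struct: M0 busy until I4 writes@18
  I7 | 27 | 28 | 33 | 34   struct: M0 busy until I6 writes@26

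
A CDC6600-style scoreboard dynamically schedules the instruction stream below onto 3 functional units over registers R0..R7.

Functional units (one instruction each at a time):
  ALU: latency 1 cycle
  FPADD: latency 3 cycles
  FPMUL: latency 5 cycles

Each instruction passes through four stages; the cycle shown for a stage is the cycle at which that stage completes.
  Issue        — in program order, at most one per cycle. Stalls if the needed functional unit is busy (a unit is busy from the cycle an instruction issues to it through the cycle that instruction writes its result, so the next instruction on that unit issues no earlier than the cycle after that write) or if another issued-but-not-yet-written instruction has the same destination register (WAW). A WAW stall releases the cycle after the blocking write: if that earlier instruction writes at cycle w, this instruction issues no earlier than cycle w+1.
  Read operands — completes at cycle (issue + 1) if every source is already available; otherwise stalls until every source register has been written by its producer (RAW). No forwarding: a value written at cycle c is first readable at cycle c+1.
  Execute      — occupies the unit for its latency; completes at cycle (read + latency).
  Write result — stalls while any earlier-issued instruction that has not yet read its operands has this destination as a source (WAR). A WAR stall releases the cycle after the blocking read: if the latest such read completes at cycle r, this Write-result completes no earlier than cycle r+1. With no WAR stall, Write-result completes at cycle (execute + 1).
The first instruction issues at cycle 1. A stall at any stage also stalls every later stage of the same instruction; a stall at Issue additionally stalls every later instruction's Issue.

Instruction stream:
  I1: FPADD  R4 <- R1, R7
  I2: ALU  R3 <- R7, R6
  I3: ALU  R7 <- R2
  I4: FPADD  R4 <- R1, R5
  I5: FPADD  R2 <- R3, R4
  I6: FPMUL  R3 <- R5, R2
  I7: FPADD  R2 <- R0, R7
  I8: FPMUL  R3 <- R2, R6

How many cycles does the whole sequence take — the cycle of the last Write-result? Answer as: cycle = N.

I1: IS=1 RO=2 EX=5 WR=6
I2: IS=2 RO=3 EX=4 WR=5
I3: IS=6 RO=7 EX=8 WR=9  [struct: ALU busy until I2 writes@5]
I4: IS=7 RO=8 EX=11 WR=12
I5: IS=13 RO=14 EX=17 WR=18  [struct: FPADD busy until I4 writes@12]
I6: IS=14 RO=19 EX=24 WR=25  [RAW R2: wait I5 write@18]
I7: IS=19 RO=20 EX=23 WR=24  [struct: FPADD busy until I5 writes@18]
I8: IS=26 RO=27 EX=32 WR=33  [struct: FPMUL busy until I6 writes@25]

cycle = 33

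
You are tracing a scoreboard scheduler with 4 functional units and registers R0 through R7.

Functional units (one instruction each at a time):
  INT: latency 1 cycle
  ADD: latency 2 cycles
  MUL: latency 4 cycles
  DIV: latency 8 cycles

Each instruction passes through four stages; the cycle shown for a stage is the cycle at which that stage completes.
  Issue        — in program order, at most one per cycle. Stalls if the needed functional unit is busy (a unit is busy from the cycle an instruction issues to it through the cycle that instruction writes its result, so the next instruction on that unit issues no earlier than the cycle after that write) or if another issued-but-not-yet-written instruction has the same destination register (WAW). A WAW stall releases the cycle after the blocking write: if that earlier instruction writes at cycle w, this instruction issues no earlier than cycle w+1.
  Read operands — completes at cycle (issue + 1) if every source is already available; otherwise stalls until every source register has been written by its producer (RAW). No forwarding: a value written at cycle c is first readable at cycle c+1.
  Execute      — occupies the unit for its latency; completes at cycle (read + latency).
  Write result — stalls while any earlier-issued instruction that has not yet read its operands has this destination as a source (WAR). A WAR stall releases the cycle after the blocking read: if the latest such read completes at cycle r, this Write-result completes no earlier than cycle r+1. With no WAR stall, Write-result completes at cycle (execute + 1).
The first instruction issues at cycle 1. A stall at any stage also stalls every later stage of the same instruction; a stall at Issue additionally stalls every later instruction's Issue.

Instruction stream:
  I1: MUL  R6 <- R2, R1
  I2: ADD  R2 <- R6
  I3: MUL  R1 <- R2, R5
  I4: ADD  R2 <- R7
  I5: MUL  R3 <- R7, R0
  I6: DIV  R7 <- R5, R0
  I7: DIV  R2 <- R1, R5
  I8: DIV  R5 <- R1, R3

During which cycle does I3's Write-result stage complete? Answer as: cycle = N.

t=1  issue I1 (MUL)
t=2  I1 read-ops; issue I2 (ADD)
t=6  I1 finished on MUL
t=7  I1→R6
t=8  I2 read-ops; issue I3 (MUL)
t=10  I2 finished on ADD
t=11  I2→R2
t=12  I3 read-ops; issue I4 (ADD)
t=13  I4 read-ops
t=15  I4 finished on ADD
t=16  I3 finished on MUL; I4→R2
t=17  I3→R1
t=18  issue I5 (MUL)
t=19  I5 read-ops; issue I6 (DIV)
t=20  I6 read-ops
t=23  I5 finished on MUL
t=24  I5→R3
t=28  I6 finished on DIV
t=29  I6→R7
t=30  issue I7 (DIV)
t=31  I7 read-ops
t=39  I7 finished on DIV
t=40  I7→R2
t=41  issue I8 (DIV)
t=42  I8 read-ops
t=50  I8 finished on DIV
t=51  I8→R5

cycle = 17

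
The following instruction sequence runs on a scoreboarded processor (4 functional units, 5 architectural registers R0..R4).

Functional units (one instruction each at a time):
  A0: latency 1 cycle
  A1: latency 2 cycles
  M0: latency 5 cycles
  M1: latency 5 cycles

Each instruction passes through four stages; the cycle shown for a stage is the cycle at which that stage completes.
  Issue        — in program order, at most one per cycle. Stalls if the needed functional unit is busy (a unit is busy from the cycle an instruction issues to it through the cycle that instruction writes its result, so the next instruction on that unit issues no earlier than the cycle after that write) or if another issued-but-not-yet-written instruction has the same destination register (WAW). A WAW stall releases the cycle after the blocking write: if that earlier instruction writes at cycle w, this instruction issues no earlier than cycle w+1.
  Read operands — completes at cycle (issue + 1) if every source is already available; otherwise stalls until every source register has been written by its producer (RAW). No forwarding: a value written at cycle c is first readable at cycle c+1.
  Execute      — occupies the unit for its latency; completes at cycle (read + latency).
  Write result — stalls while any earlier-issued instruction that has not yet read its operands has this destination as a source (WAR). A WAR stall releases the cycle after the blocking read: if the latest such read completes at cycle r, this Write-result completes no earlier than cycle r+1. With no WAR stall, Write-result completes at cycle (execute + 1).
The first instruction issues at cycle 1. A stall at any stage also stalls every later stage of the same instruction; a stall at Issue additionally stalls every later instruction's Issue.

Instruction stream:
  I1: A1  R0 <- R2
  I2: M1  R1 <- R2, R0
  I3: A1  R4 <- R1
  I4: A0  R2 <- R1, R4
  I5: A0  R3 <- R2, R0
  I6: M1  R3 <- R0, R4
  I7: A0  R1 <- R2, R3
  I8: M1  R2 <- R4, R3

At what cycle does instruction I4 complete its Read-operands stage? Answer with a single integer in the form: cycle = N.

cycle = 17

cycle 1: I1 issues→A1
cycle 2: I1 reads · I2 issues→M1
cycle 4: I1 exec-done
cycle 5: I1 writes R0
cycle 6: I2 reads · I3 issues→A1
cycle 7: I4 issues→A0
cycle 11: I2 exec-done
cycle 12: I2 writes R1
cycle 13: I3 reads
cycle 15: I3 exec-done
cycle 16: I3 writes R4
cycle 17: I4 reads
cycle 18: I4 exec-done
cycle 19: I4 writes R2
cycle 20: I5 issues→A0
cycle 21: I5 reads
cycle 22: I5 exec-done
cycle 23: I5 writes R3
cycle 24: I6 issues→M1
cycle 25: I6 reads · I7 issues→A0
cycle 30: I6 exec-done
cycle 31: I6 writes R3
cycle 32: I7 reads · I8 issues→M1
cycle 33: I7 exec-done · I8 reads
cycle 34: I7 writes R1
cycle 38: I8 exec-done
cycle 39: I8 writes R2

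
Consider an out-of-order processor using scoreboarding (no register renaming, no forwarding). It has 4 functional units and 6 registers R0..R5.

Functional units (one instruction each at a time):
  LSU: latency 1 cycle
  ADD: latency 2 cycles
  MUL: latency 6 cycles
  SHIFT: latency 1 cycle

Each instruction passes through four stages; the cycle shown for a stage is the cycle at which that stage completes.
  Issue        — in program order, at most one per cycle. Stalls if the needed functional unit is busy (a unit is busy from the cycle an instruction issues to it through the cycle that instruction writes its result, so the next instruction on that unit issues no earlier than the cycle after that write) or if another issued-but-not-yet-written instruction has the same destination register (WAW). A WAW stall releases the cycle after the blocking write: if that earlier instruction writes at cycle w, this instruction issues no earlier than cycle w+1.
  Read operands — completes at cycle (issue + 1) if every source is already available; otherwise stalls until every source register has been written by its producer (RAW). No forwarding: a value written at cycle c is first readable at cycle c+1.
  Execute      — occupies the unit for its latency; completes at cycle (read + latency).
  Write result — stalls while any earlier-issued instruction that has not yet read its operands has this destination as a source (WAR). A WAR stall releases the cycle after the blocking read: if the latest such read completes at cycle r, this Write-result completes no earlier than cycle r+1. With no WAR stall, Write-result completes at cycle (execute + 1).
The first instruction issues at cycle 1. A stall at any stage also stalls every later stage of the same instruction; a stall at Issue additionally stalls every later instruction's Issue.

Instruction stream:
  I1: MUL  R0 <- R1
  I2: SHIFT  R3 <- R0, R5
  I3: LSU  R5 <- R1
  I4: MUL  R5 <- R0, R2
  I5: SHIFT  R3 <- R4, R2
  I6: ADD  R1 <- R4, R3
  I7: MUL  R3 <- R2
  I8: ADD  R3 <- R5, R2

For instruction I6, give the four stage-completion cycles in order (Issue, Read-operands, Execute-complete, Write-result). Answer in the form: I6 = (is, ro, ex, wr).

I6 = (14, 17, 19, 20)

cycle 1: I1 dispatched to MUL
cycle 2: I1 operands ready · I2 dispatched to SHIFT
cycle 3: I3 dispatched to LSU
cycle 4: I3 operands ready
cycle 5: I3 complete
cycle 8: I1 complete
cycle 9: R0←I1
cycle 10: I2 operands ready
cycle 11: I2 complete · R5←I3
cycle 12: R3←I2 · I4 dispatched to MUL
cycle 13: I4 operands ready · I5 dispatched to SHIFT
cycle 14: I5 operands ready · I6 dispatched to ADD
cycle 15: I5 complete
cycle 16: R3←I5
cycle 17: I6 operands ready
cycle 19: I4 complete · I6 complete
cycle 20: R5←I4 · R1←I6
cycle 21: I7 dispatched to MUL
cycle 22: I7 operands ready
cycle 28: I7 complete
cycle 29: R3←I7
cycle 30: I8 dispatched to ADD
cycle 31: I8 operands ready
cycle 33: I8 complete
cycle 34: R3←I8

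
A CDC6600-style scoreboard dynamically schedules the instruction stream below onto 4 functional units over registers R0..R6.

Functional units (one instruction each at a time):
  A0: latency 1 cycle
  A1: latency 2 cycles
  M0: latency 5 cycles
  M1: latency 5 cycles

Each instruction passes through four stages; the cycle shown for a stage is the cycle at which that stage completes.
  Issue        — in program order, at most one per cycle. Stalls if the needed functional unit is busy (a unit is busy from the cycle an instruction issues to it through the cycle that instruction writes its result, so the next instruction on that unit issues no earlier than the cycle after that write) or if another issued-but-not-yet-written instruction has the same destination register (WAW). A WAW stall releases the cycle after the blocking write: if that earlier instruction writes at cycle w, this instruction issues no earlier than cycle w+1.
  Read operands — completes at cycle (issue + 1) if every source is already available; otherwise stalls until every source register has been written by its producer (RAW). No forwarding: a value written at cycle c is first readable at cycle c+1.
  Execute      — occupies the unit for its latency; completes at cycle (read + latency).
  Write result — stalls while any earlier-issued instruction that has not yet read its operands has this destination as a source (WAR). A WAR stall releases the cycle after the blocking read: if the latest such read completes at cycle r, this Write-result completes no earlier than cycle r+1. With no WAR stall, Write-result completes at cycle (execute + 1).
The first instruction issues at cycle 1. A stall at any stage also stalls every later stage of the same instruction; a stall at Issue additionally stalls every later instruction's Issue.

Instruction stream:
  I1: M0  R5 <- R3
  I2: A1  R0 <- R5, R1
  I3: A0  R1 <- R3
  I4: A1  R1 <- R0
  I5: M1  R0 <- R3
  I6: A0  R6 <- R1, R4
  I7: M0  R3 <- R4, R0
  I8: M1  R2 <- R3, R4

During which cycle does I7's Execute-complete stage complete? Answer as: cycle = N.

cycle = 27

[I1] 1/2/7/8
[I2] 2/9/11/12  (RAW R5: wait I1 write@8)
[I3] 3/4/5/10  (WAR R1: wait I2 read@9)
[I4] 13/14/16/17  (struct: A1 busy until I2 writes@12)
[I5] 14/15/20/21
[I6] 15/18/19/20  (RAW R1: wait I4 write@17)
[I7] 16/22/27/28  (RAW R0: wait I5 write@21)
[I8] 22/29/34/35  (struct: M1 busy until I5 writes@21; RAW R3: wait I7 write@28)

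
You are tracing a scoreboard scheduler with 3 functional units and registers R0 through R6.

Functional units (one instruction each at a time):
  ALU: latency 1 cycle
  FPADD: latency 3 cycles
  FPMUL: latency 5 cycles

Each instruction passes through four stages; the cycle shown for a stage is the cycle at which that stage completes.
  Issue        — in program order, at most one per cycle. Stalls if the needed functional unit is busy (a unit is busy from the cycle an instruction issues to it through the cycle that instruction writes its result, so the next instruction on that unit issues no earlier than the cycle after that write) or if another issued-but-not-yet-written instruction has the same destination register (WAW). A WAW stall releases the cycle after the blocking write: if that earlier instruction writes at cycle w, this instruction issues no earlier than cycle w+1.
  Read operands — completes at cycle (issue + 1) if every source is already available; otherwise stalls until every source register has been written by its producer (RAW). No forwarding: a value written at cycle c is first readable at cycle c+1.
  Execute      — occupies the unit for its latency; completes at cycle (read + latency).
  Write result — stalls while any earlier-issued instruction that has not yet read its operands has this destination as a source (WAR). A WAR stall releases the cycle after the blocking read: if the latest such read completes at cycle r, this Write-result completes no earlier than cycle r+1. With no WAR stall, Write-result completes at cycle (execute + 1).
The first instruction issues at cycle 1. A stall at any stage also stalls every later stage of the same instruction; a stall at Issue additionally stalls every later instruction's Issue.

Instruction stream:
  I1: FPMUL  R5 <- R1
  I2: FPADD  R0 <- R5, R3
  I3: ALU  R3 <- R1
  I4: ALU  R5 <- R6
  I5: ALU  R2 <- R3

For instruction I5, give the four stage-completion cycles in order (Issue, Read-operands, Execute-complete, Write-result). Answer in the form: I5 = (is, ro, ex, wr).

I5 = (15, 16, 17, 18)

t=1  I1 issues→FPMUL
t=2  I1 reads · I2 issues→FPADD
t=3  I3 issues→ALU
t=4  I3 reads
t=5  I3 exec-done
t=7  I1 exec-done
t=8  I1 writes R5
t=9  I2 reads
t=10  I3 writes R3
t=11  I4 issues→ALU
t=12  I2 exec-done · I4 reads
t=13  I2 writes R0 · I4 exec-done
t=14  I4 writes R5
t=15  I5 issues→ALU
t=16  I5 reads
t=17  I5 exec-done
t=18  I5 writes R2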